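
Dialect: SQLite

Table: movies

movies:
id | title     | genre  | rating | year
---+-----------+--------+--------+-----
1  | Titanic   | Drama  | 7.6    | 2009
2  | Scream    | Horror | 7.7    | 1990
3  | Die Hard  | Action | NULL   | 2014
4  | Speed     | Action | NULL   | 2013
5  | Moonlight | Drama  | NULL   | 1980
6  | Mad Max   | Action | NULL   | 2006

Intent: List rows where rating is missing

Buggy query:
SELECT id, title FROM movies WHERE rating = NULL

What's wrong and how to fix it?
Bug: '= NULL' is always unknown in SQL three-valued logic, so no rows match

Fix: Replace '= NULL' with 'IS NULL'

Corrected query:
SELECT id, title FROM movies WHERE rating IS NULL

Result:
id | title    
---+----------
3  | Die Hard 
4  | Speed    
5  | Moonlight
6  | Mad Max  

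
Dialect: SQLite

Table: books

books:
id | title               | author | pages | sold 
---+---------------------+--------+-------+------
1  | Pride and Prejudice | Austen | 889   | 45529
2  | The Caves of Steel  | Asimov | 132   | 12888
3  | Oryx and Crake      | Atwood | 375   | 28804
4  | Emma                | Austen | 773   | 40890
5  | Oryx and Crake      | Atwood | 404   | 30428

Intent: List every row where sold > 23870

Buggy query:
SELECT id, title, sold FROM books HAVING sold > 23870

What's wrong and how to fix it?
Bug: HAVING filters the output of aggregation, but this query has no GROUP BY and no aggregate functions, so SQLite rejects it (HAVING clause on a non-aggregate query); the condition here is per row

Fix: Use WHERE for row-level filtering

Corrected query:
SELECT id, title, sold FROM books WHERE sold > 23870

Result:
id | title               | sold 
---+---------------------+------
1  | Pride and Prejudice | 45529
3  | Oryx and Crake      | 28804
4  | Emma                | 40890
5  | Oryx and Crake      | 30428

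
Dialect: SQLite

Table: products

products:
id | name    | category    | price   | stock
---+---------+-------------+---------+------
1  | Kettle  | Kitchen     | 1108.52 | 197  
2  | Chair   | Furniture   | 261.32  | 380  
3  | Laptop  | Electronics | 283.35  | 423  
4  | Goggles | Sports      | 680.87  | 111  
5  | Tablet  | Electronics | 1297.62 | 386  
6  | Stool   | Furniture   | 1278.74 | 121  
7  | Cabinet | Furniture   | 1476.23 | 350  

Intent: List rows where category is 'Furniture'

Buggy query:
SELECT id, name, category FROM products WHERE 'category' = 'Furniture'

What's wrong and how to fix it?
Bug: Single quotes denote string literals in SQL; the column name is being compared as a constant string

Fix: Reference the column as category without single quotes

Corrected query:
SELECT id, name, category FROM products WHERE category = 'Furniture'

Result:
id | name    | category 
---+---------+----------
2  | Chair   | Furniture
6  | Stool   | Furniture
7  | Cabinet | Furniture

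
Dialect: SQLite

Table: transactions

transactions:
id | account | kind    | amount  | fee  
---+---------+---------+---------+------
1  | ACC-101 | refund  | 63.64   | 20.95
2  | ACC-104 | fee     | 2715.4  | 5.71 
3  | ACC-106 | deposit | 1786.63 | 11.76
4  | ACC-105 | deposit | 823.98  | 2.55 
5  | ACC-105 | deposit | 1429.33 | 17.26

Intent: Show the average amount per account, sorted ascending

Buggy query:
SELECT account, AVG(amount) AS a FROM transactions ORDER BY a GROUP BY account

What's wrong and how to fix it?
Bug: GROUP BY must precede ORDER BY

Fix: Move ORDER BY to the end, after GROUP BY

Corrected query:
SELECT account, AVG(amount) AS a FROM transactions GROUP BY account ORDER BY a

Result:
account | a       
--------+---------
ACC-101 | 63.64   
ACC-105 | 1126.655
ACC-106 | 1786.63 
ACC-104 | 2715.4  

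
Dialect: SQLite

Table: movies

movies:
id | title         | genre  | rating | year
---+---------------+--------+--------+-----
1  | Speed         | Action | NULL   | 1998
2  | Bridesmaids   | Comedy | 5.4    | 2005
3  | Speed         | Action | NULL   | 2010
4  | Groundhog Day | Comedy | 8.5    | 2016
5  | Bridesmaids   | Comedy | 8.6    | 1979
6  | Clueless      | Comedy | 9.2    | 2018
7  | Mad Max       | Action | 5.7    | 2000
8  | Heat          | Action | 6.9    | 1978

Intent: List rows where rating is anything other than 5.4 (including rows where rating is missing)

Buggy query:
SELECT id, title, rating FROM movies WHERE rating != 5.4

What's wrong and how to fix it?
Bug: Inequality against NULL is unknown, not true; rows with NULL are dropped

Fix: Handle NULL separately with IS NULL alongside the inequality

Corrected query:
SELECT id, title, rating FROM movies WHERE rating != 5.4 OR rating IS NULL

Result:
id | title         | rating
---+---------------+-------
1  | Speed         | NULL  
3  | Speed         | NULL  
4  | Groundhog Day | 8.5   
5  | Bridesmaids   | 8.6   
6  | Clueless      | 9.2   
7  | Mad Max       | 5.7   
8  | Heat          | 6.9   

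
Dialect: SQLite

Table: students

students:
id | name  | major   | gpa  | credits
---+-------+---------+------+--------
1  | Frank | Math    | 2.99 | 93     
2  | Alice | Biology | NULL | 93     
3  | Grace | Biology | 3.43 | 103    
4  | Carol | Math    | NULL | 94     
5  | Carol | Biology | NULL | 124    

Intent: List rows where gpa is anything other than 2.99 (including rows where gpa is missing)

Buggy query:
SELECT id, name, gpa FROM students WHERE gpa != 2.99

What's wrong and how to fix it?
Bug: 'gpa != 2.99' is unknown when gpa is NULL, so NULL rows are silently excluded

Fix: Handle NULL separately with IS NULL alongside the inequality

Corrected query:
SELECT id, name, gpa FROM students WHERE gpa != 2.99 OR gpa IS NULL

Result:
id | name  | gpa 
---+-------+-----
2  | Alice | NULL
3  | Grace | 3.43
4  | Carol | NULL
5  | Carol | NULL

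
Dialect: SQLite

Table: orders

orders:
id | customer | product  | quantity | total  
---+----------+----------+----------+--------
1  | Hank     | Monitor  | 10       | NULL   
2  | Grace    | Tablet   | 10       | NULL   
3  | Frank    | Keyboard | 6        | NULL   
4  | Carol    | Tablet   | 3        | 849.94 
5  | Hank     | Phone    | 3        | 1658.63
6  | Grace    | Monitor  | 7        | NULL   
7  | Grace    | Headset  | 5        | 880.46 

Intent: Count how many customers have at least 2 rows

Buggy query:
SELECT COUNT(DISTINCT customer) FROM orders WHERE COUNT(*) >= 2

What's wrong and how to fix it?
Bug: COUNT(*) cannot appear in WHERE; the per-group count doesn't exist yet

Fix: Use a subquery that GROUPs and filters with HAVING, then count its rows

Corrected query:
SELECT COUNT(*) FROM (SELECT customer FROM orders GROUP BY customer HAVING COUNT(*) >= 2)

Result:
COUNT(*)
--------
2       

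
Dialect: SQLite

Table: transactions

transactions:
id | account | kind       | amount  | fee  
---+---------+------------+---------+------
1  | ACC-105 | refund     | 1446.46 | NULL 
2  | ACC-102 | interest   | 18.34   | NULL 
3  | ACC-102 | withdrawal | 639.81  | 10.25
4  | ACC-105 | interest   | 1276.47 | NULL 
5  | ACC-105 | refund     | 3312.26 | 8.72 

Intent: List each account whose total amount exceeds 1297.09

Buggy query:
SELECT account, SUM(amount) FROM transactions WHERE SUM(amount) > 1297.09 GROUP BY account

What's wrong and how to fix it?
Bug: SUM(amount) is an aggregate, but WHERE filters rows before aggregation

Fix: Move the aggregate condition to a HAVING clause

Corrected query:
SELECT account, SUM(amount) FROM transactions GROUP BY account HAVING SUM(amount) > 1297.09

Result:
account | SUM(amount)
--------+------------
ACC-105 | 6035.19    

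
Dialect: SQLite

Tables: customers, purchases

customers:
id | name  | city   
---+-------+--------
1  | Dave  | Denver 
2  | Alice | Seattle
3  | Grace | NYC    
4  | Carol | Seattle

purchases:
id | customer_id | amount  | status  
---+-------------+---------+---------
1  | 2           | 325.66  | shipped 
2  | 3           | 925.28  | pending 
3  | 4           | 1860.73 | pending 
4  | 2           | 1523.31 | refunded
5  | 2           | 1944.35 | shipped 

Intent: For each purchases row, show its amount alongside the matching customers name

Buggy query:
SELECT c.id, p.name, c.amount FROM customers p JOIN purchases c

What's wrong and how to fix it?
Bug: Missing join condition: each purchases row is matched to all customers rows instead of just its own

Fix: Add ON c.customer_id = p.id to the JOIN

Corrected query:
SELECT c.id, p.name, c.amount FROM customers p JOIN purchases c ON c.customer_id = p.id

Result:
id | name  | amount 
---+-------+--------
1  | Alice | 325.66 
2  | Grace | 925.28 
3  | Carol | 1860.73
4  | Alice | 1523.31
5  | Alice | 1944.35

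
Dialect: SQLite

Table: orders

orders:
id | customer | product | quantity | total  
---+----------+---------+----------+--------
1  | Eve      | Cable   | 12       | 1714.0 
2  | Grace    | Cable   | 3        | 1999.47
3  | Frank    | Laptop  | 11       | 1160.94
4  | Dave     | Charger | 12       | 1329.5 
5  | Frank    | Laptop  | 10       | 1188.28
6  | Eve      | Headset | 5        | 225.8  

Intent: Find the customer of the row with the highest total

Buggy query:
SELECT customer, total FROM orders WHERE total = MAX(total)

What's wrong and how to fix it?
Bug: WHERE is evaluated per row; an aggregate over the whole table isn't defined there

Fix: Wrap MAX in a scalar subquery so WHERE compares against a single value

Corrected query:
SELECT customer, total FROM orders WHERE total = (SELECT MAX(total) FROM orders)

Result:
customer | total  
---------+--------
Grace    | 1999.47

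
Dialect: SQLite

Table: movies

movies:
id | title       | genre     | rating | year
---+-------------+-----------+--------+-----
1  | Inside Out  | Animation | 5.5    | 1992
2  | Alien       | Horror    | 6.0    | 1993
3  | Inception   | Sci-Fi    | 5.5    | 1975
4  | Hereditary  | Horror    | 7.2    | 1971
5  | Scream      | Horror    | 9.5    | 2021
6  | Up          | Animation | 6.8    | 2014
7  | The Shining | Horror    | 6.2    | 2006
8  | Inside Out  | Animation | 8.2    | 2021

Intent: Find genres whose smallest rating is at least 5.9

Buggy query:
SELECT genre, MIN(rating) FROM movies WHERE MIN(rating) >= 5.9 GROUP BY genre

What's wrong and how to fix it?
Bug: Aggregates like MIN are computed per group after WHERE runs

Fix: Use HAVING for the per-group MIN condition

Corrected query:
SELECT genre, MIN(rating) FROM movies GROUP BY genre HAVING MIN(rating) >= 5.9

Result:
genre  | MIN(rating)
-------+------------
Horror | 6          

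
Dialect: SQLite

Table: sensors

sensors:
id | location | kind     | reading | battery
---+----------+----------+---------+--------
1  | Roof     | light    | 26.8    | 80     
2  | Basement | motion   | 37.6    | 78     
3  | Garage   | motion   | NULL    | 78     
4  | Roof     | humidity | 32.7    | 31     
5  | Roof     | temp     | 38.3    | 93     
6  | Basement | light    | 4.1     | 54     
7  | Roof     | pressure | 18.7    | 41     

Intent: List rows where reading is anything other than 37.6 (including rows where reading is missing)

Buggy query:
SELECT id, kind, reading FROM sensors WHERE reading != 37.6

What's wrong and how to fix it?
Bug: 'reading != 37.6' is unknown when reading is NULL, so NULL rows are silently excluded

Fix: Add an explicit OR reading IS NULL to include the missing-value rows

Corrected query:
SELECT id, kind, reading FROM sensors WHERE reading != 37.6 OR reading IS NULL

Result:
id | kind     | reading
---+----------+--------
1  | light    | 26.8   
3  | motion   | NULL   
4  | humidity | 32.7   
5  | temp     | 38.3   
6  | light    | 4.1    
7  | pressure | 18.7   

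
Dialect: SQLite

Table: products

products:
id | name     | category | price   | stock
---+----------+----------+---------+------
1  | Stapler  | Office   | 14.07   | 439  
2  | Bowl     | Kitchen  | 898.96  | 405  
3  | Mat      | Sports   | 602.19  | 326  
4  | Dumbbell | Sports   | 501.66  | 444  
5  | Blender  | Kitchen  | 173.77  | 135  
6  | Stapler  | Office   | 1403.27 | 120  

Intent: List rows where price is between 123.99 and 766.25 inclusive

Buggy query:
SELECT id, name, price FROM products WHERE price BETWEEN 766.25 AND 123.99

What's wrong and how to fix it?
Bug: BETWEEN expects the lower bound first; with 766.25 AND 123.99 the range is empty

Fix: Swap the bounds so the smaller value comes first

Corrected query:
SELECT id, name, price FROM products WHERE price BETWEEN 123.99 AND 766.25

Result:
id | name     | price 
---+----------+-------
3  | Mat      | 602.19
4  | Dumbbell | 501.66
5  | Blender  | 173.77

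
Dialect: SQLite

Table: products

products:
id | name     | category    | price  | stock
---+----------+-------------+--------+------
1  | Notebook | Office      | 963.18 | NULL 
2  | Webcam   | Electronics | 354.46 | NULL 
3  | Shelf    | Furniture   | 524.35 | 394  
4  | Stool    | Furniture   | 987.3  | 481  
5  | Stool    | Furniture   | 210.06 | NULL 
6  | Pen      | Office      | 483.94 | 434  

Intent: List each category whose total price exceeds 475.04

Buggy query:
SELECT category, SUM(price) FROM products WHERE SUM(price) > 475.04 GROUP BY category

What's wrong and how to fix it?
Bug: WHERE runs before GROUP BY, so aggregates aren't available there

Fix: Use HAVING (which filters groups after aggregation) instead of WHERE

Corrected query:
SELECT category, SUM(price) FROM products GROUP BY category HAVING SUM(price) > 475.04

Result:
category  | SUM(price)
----------+-----------
Furniture | 1721.71   
Office    | 1447.12   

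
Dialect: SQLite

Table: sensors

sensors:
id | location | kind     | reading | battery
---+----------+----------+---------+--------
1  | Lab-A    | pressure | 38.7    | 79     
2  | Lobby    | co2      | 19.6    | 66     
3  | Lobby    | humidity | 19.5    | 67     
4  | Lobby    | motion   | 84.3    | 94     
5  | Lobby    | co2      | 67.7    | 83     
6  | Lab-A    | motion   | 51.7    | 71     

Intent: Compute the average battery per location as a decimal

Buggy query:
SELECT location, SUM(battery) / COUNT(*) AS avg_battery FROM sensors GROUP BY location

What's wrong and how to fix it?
Bug: Both operands are integers, so '/' performs integer division and truncates

Fix: Cast one side to REAL so the division keeps the fractional part

Corrected query:
SELECT location, SUM(battery) * 1.0 / COUNT(*) AS avg_battery FROM sensors GROUP BY location

Result:
location | avg_battery
---------+------------
Lab-A    | 75         
Lobby    | 77.5       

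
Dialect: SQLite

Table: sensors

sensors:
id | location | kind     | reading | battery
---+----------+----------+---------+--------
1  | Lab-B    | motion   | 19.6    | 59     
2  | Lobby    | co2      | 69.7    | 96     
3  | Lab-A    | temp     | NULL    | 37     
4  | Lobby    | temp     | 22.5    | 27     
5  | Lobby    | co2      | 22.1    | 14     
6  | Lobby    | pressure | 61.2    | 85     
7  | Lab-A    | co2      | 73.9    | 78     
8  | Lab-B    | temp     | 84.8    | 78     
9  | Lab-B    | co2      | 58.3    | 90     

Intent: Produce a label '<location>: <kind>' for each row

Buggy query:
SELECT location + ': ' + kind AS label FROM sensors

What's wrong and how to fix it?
Bug: SQLite uses || for string concatenation; + coerces text to numbers (yielding 0)

Fix: Use the || operator for string concatenation

Corrected query:
SELECT location || ': ' || kind AS label FROM sensors

Result:
label          
---------------
Lab-B: motion  
Lobby: co2     
Lab-A: temp    
Lobby: temp    
Lobby: co2     
Lobby: pressure
Lab-A: co2     
Lab-B: temp    
Lab-B: co2     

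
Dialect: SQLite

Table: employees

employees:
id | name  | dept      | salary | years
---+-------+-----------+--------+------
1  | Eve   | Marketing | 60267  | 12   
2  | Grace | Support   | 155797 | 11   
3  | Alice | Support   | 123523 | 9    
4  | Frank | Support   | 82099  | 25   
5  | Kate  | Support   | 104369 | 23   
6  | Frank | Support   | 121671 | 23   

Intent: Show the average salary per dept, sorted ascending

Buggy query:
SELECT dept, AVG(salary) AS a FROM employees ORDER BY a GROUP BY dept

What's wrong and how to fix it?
Bug: ORDER BY appears before GROUP BY; SQL clause order requires GROUP BY first

Fix: Reorder: SELECT … FROM … GROUP BY … ORDER BY …

Corrected query:
SELECT dept, AVG(salary) AS a FROM employees GROUP BY dept ORDER BY a

Result:
dept      | a       
----------+---------
Marketing | 60267   
Support   | 117491.8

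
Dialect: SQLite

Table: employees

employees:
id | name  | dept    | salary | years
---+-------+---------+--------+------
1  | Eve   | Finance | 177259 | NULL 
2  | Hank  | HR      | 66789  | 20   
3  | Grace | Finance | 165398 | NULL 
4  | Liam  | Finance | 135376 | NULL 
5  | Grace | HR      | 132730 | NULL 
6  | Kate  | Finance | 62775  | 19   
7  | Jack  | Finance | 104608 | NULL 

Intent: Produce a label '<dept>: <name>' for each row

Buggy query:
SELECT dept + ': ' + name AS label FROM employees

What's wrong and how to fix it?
Bug: SQLite uses || for string concatenation; + coerces text to numbers (yielding 0)

Fix: Replace + with || to concatenate text

Corrected query:
SELECT dept || ': ' || name AS label FROM employees

Result:
label         
--------------
Finance: Eve  
HR: Hank      
Finance: Grace
Finance: Liam 
HR: Grace     
Finance: Kate 
Finance: Jack 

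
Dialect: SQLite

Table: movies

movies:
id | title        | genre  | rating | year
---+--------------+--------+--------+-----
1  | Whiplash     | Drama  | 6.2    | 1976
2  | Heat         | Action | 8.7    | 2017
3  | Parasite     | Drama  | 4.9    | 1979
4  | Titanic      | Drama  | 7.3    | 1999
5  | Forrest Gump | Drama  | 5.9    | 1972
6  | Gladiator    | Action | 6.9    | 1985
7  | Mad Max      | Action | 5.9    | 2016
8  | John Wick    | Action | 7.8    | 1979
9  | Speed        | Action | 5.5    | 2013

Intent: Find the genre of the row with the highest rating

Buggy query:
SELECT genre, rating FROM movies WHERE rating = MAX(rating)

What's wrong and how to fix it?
Bug: MAX(rating) is an aggregate and cannot be used directly in WHERE

Fix: Use a subquery: WHERE rating = (SELECT MAX(rating) FROM movies)

Corrected query:
SELECT genre, rating FROM movies WHERE rating = (SELECT MAX(rating) FROM movies)

Result:
genre  | rating
-------+-------
Action | 8.7   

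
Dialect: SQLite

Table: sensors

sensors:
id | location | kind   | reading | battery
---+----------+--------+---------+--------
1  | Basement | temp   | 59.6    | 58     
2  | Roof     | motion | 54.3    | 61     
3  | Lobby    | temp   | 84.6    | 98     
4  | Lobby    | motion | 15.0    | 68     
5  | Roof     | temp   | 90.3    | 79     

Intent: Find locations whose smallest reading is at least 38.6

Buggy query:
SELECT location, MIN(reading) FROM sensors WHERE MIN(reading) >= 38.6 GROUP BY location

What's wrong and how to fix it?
Bug: MIN() in WHERE is a misuse of aggregate

Fix: Replace WHERE with HAVING after the GROUP BY

Corrected query:
SELECT location, MIN(reading) FROM sensors GROUP BY location HAVING MIN(reading) >= 38.6

Result:
location | MIN(reading)
---------+-------------
Basement | 59.6        
Roof     | 54.3        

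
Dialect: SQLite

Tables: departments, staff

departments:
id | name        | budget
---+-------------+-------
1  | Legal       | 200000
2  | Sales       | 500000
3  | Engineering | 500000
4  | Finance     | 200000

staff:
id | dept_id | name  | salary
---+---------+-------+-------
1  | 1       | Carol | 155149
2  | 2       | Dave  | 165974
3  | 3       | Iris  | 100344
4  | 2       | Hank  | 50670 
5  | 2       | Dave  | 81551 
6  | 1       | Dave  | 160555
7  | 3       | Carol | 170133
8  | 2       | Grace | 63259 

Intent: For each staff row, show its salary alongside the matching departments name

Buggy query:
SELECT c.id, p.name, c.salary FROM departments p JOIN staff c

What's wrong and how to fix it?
Bug: Missing join condition: each staff row is matched to all departments rows instead of just its own

Fix: Specify the join condition linking the foreign key to the parent id

Corrected query:
SELECT c.id, p.name, c.salary FROM departments p JOIN staff c ON c.dept_id = p.id

Result:
id | name        | salary
---+-------------+-------
1  | Legal       | 155149
2  | Sales       | 165974
3  | Engineering | 100344
4  | Sales       | 50670 
5  | Sales       | 81551 
6  | Legal       | 160555
7  | Engineering | 170133
8  | Sales       | 63259 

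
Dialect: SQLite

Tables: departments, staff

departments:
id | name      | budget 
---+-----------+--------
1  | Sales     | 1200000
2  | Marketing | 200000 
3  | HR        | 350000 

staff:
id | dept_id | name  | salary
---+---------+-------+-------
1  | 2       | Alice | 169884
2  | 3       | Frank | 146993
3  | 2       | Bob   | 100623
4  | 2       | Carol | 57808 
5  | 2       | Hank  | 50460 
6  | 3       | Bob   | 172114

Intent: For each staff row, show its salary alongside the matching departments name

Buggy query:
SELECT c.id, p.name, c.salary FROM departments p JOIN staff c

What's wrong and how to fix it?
Bug: Missing join condition: each staff row is matched to all departments rows instead of just its own

Fix: Add ON c.dept_id = p.id to the JOIN

Corrected query:
SELECT c.id, p.name, c.salary FROM departments p JOIN staff c ON c.dept_id = p.id

Result:
id | name      | salary
---+-----------+-------
1  | Marketing | 169884
2  | HR        | 146993
3  | Marketing | 100623
4  | Marketing | 57808 
5  | Marketing | 50460 
6  | HR        | 172114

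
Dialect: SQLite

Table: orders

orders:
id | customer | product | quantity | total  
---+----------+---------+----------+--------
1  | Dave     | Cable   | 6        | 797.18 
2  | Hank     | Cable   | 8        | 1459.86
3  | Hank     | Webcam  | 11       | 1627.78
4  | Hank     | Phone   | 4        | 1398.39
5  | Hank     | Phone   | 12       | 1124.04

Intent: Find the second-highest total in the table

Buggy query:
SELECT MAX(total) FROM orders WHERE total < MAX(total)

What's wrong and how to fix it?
Bug: MAX(total) on the right of the comparison is an aggregate-in-WHERE error

Fix: Compute the overall MAX in a subquery, then take MAX of rows below it

Corrected query:
SELECT MAX(total) FROM orders WHERE total < (SELECT MAX(total) FROM orders)

Result:
MAX(total)
----------
1459.86   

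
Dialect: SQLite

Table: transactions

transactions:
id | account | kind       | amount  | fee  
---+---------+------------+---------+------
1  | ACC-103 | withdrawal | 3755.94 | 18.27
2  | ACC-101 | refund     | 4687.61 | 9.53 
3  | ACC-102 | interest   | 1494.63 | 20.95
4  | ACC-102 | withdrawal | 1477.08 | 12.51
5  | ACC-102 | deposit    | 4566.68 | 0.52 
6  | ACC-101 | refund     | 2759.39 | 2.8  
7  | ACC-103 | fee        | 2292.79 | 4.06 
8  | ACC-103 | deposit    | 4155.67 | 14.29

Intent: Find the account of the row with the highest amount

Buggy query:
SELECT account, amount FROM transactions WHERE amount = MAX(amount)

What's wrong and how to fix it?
Bug: WHERE is evaluated per row; an aggregate over the whole table isn't defined there

Fix: Use a subquery: WHERE amount = (SELECT MAX(amount) FROM transactions)

Corrected query:
SELECT account, amount FROM transactions WHERE amount = (SELECT MAX(amount) FROM transactions)

Result:
account | amount 
--------+--------
ACC-101 | 4687.61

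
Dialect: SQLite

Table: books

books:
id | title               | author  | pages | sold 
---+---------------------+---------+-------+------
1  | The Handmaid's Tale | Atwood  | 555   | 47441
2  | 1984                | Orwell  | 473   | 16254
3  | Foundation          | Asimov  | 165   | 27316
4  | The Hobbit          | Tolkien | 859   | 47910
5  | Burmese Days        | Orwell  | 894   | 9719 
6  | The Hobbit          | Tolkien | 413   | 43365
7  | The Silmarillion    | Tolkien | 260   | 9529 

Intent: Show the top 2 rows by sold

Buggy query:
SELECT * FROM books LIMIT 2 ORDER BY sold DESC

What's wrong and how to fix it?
Bug: ORDER BY cannot follow LIMIT; LIMIT is the final clause

Fix: Swap the clauses: ORDER BY first, then LIMIT

Corrected query:
SELECT * FROM books ORDER BY sold DESC LIMIT 2

Result:
id | title               | author  | pages | sold 
---+---------------------+---------+-------+------
4  | The Hobbit          | Tolkien | 859   | 47910
1  | The Handmaid's Tale | Atwood  | 555   | 47441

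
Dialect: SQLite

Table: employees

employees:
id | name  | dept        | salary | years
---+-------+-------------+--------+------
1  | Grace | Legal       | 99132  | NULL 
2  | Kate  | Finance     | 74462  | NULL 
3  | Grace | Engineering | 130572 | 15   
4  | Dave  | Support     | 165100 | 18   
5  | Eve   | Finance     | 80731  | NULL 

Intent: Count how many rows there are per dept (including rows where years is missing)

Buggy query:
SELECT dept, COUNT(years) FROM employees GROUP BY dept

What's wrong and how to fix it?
Bug: COUNT(years) skips NULLs, so groups with missing years are undercounted

Fix: Use COUNT(*) to count all rows regardless of NULL

Corrected query:
SELECT dept, COUNT(*) FROM employees GROUP BY dept

Result:
dept        | COUNT(*)
------------+---------
Engineering | 1       
Finance     | 2       
Legal       | 1       
Support     | 1       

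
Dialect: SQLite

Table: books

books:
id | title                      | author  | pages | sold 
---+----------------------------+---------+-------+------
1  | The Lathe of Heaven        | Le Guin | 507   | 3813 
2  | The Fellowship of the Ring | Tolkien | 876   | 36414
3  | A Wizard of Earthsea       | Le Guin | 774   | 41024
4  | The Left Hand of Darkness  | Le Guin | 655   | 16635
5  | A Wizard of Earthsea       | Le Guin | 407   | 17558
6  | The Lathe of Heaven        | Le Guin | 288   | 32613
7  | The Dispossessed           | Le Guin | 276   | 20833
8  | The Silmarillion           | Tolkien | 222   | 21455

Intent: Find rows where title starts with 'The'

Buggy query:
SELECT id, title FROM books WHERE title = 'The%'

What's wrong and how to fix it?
Bug: '=' compares the literal string including the % character; pattern matching needs LIKE

Fix: Replace '=' with LIKE so 'The%' is treated as a pattern

Corrected query:
SELECT id, title FROM books WHERE title LIKE 'The%'

Result:
id | title                     
---+---------------------------
1  | The Lathe of Heaven       
2  | The Fellowship of the Ring
4  | The Left Hand of Darkness 
6  | The Lathe of Heaven       
7  | The Dispossessed          
8  | The Silmarillion          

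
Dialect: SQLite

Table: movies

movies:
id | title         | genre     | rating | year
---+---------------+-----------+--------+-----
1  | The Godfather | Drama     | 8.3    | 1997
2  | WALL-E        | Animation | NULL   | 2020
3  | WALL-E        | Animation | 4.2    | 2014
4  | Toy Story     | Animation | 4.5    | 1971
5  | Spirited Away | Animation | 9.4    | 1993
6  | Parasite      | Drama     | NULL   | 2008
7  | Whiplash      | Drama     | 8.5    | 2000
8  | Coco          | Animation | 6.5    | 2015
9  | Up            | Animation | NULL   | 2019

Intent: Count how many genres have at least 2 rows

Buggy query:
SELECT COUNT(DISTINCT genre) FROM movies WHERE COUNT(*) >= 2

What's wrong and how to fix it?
Bug: WHERE filters individual rows, not groups, so a group-level COUNT is invalid there

Fix: Use a subquery that GROUPs and filters with HAVING, then count its rows

Corrected query:
SELECT COUNT(*) FROM (SELECT genre FROM movies GROUP BY genre HAVING COUNT(*) >= 2)

Result:
COUNT(*)
--------
2       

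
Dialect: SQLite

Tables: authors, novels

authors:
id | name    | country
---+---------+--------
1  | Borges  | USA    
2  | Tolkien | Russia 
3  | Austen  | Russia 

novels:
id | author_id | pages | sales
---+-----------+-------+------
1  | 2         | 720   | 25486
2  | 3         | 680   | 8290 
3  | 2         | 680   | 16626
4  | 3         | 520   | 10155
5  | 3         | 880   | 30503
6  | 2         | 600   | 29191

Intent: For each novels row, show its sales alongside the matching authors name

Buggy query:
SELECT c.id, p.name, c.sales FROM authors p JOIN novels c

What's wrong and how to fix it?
Bug: Missing join condition: each novels row is matched to all authors rows instead of just its own

Fix: Specify the join condition linking the foreign key to the parent id

Corrected query:
SELECT c.id, p.name, c.sales FROM authors p JOIN novels c ON c.author_id = p.id

Result:
id | name    | sales
---+---------+------
1  | Tolkien | 25486
2  | Austen  | 8290 
3  | Tolkien | 16626
4  | Austen  | 10155
5  | Austen  | 30503
6  | Tolkien | 29191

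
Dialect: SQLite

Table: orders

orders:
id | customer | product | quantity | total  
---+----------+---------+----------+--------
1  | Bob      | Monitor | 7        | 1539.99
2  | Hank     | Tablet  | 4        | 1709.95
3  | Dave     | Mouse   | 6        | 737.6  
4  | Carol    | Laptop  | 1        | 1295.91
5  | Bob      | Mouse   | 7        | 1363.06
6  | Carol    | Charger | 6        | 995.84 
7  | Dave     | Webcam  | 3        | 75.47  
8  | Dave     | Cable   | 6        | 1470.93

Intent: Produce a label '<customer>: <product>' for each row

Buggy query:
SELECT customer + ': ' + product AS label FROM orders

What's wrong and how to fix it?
Bug: SQLite uses || for string concatenation; + coerces text to numbers (yielding 0)

Fix: Replace + with || to concatenate text

Corrected query:
SELECT customer || ': ' || product AS label FROM orders

Result:
label         
--------------
Bob: Monitor  
Hank: Tablet  
Dave: Mouse   
Carol: Laptop 
Bob: Mouse    
Carol: Charger
Dave: Webcam  
Dave: Cable   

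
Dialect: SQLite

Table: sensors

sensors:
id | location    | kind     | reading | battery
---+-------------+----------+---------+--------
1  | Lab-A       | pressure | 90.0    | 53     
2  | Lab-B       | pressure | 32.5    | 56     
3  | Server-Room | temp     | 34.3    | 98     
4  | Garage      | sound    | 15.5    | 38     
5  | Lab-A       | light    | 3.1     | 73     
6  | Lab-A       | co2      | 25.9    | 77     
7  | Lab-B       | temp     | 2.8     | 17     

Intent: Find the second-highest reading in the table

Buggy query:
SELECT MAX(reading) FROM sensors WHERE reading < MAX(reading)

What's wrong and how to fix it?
Bug: MAX(reading) on the right of the comparison is an aggregate-in-WHERE error

Fix: Put the inner MAX in a scalar subquery

Corrected query:
SELECT MAX(reading) FROM sensors WHERE reading < (SELECT MAX(reading) FROM sensors)

Result:
MAX(reading)
------------
34.3        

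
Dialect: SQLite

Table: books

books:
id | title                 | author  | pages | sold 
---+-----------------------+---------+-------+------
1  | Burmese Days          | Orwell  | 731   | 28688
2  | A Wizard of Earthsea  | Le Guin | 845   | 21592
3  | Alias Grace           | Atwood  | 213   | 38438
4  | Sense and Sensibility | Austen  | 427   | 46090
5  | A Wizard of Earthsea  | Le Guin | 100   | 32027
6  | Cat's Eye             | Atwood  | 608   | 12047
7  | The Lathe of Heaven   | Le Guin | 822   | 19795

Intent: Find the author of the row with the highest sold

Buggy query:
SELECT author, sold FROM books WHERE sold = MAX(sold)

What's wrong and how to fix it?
Bug: MAX(sold) is an aggregate and cannot be used directly in WHERE

Fix: Wrap MAX in a scalar subquery so WHERE compares against a single value

Corrected query:
SELECT author, sold FROM books WHERE sold = (SELECT MAX(sold) FROM books)

Result:
author | sold 
-------+------
Austen | 46090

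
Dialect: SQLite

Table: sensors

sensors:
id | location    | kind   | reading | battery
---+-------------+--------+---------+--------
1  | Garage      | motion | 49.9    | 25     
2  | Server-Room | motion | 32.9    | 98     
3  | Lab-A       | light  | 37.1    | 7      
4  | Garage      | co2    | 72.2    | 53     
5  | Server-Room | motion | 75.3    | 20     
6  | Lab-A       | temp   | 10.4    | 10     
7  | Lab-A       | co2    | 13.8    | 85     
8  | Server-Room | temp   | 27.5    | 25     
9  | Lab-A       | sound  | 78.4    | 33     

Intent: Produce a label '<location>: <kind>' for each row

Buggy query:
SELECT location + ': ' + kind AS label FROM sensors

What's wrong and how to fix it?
Bug: '+' is numeric addition; on text columns SQLite converts them to 0 instead of concatenating

Fix: Replace + with || to concatenate text

Corrected query:
SELECT location || ': ' || kind AS label FROM sensors

Result:
label              
-------------------
Garage: motion     
Server-Room: motion
Lab-A: light       
Garage: co2        
Server-Room: motion
Lab-A: temp        
Lab-A: co2         
Server-Room: temp  
Lab-A: sound       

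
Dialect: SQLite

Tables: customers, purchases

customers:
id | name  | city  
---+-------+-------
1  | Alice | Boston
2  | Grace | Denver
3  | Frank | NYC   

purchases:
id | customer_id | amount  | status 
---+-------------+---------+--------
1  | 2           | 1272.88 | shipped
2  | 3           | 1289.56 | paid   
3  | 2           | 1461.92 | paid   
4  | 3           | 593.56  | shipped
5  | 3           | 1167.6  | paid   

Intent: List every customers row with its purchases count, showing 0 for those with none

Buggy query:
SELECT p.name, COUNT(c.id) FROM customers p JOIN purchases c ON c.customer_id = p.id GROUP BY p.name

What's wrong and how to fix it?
Bug: INNER JOIN drops customers rows that have no matching purchases rows

Fix: Use LEFT JOIN so parents without children still appear (COUNT(c.id) gives 0)

Corrected query:
SELECT p.name, COUNT(c.id) FROM customers p LEFT JOIN purchases c ON c.customer_id = p.id GROUP BY p.name

Result:
name  | COUNT(c.id)
------+------------
Alice | 0          
Frank | 3          
Grace | 2          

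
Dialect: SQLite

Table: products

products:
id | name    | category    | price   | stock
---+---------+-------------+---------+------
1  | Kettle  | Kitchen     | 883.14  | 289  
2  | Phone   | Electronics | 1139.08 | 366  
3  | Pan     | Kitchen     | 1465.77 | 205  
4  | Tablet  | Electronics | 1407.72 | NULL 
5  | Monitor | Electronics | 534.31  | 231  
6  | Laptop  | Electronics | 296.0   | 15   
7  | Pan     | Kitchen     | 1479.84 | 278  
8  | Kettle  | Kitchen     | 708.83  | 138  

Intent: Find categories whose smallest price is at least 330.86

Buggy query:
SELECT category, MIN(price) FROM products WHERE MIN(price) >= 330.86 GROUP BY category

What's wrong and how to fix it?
Bug: MIN() in WHERE is a misuse of aggregate

Fix: Replace WHERE with HAVING after the GROUP BY

Corrected query:
SELECT category, MIN(price) FROM products GROUP BY category HAVING MIN(price) >= 330.86

Result:
category | MIN(price)
---------+-----------
Kitchen  | 708.83    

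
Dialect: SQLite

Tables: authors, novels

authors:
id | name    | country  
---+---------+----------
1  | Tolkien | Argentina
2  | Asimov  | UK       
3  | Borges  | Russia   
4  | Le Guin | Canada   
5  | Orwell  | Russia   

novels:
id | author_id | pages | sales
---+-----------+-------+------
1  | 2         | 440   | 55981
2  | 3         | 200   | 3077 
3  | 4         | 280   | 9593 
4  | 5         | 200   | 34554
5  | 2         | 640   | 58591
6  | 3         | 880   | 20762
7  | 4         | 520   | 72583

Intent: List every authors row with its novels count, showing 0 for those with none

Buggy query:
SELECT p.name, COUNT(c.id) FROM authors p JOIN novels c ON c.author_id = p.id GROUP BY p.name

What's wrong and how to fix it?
Bug: An inner join excludes parents with zero children

Fix: Use LEFT JOIN so parents without children still appear (COUNT(c.id) gives 0)

Corrected query:
SELECT p.name, COUNT(c.id) FROM authors p LEFT JOIN novels c ON c.author_id = p.id GROUP BY p.name

Result:
name    | COUNT(c.id)
--------+------------
Asimov  | 2          
Borges  | 2          
Le Guin | 2          
Orwell  | 1          
Tolkien | 0          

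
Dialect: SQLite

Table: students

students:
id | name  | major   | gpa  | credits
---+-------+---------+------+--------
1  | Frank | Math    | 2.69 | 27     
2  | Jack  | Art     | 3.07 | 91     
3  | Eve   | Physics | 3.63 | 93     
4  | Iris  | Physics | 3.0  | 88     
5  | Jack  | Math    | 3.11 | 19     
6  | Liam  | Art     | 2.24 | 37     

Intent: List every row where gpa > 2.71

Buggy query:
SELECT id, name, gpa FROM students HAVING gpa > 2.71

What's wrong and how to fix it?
Bug: HAVING filters the output of aggregation, but this query has no GROUP BY and no aggregate functions, so SQLite rejects it (HAVING clause on a non-aggregate query); the condition here is per row

Fix: Use WHERE for row-level filtering

Corrected query:
SELECT id, name, gpa FROM students WHERE gpa > 2.71

Result:
id | name | gpa 
---+------+-----
2  | Jack | 3.07
3  | Eve  | 3.63
4  | Iris | 3   
5  | Jack | 3.11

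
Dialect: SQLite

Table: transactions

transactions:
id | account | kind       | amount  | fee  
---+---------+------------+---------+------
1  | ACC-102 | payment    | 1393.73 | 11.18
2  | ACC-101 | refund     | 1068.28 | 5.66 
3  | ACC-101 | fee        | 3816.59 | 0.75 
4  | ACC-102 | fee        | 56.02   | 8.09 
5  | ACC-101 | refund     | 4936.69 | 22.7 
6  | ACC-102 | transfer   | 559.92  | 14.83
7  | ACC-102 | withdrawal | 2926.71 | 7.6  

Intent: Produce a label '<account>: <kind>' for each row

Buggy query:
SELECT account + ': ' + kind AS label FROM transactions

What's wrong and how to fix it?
Bug: '+' is numeric addition; on text columns SQLite converts them to 0 instead of concatenating

Fix: Use the || operator for string concatenation

Corrected query:
SELECT account || ': ' || kind AS label FROM transactions

Result:
label              
-------------------
ACC-102: payment   
ACC-101: refund    
ACC-101: fee       
ACC-102: fee       
ACC-101: refund    
ACC-102: transfer  
ACC-102: withdrawal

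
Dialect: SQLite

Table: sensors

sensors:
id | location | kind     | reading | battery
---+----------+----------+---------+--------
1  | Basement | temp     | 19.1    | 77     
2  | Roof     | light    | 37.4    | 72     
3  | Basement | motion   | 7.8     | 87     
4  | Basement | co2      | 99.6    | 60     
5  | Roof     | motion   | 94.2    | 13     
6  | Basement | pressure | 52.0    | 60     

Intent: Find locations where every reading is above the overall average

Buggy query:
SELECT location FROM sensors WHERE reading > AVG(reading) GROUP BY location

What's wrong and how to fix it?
Bug: AVG() is an aggregate; it can't sit directly in WHERE

Fix: Compute the overall average in a scalar subquery and compare each group's MIN against it in HAVING

Corrected query:
SELECT location FROM sensors GROUP BY location HAVING MIN(reading) > (SELECT AVG(reading) FROM sensors)

Result:
(no rows)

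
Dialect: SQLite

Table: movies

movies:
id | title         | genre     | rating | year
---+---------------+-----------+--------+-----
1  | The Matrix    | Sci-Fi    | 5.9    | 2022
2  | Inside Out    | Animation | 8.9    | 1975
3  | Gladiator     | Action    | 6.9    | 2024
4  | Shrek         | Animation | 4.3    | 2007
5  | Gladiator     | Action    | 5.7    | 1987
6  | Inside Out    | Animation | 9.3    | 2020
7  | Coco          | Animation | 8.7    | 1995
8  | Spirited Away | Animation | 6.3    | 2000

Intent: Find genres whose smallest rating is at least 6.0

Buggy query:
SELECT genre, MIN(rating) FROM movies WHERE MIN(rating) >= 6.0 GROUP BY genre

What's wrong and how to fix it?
Bug: MIN() in WHERE is a misuse of aggregate

Fix: Replace WHERE with HAVING after the GROUP BY

Corrected query:
SELECT genre, MIN(rating) FROM movies GROUP BY genre HAVING MIN(rating) >= 6.0

Result:
(no rows)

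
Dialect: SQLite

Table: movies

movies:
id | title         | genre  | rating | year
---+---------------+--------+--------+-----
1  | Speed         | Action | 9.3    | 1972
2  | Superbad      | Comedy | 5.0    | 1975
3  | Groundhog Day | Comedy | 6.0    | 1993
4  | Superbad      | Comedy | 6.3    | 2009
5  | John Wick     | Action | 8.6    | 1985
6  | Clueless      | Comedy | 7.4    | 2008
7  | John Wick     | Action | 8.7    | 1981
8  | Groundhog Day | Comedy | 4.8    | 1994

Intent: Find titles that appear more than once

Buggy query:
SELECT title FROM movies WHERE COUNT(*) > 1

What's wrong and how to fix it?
Bug: COUNT(*) is an aggregate and cannot be used in WHERE

Fix: GROUP BY title, then filter groups with HAVING COUNT(*) > 1

Corrected query:
SELECT title FROM movies GROUP BY title HAVING COUNT(*) > 1

Result:
title        
-------------
Groundhog Day
John Wick    
Superbad     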